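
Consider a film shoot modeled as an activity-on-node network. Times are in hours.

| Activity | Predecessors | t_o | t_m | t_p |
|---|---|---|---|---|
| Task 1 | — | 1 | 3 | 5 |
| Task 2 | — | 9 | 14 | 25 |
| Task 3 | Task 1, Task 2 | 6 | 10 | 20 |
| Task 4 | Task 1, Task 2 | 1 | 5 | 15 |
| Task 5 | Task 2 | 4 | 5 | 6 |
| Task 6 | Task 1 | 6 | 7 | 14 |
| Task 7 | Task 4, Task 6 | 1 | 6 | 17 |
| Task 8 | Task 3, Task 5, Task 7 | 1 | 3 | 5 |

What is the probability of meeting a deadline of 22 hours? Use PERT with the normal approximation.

0.022

te_Task 1 = (1 + 4·3 + 5)/6 = 18/6 = 3; σ²_Task 1 = ((5−1)/6)² = 0.444
te_Task 2 = (9 + 4·14 + 25)/6 = 90/6 = 15; σ²_Task 2 = ((25−9)/6)² = 7.111
te_Task 3 = (6 + 4·10 + 20)/6 = 66/6 = 11; σ²_Task 3 = ((20−6)/6)² = 5.444
te_Task 4 = (1 + 4·5 + 15)/6 = 36/6 = 6; σ²_Task 4 = ((15−1)/6)² = 5.444
te_Task 5 = (4 + 4·5 + 6)/6 = 30/6 = 5; σ²_Task 5 = ((6−4)/6)² = 0.111
te_Task 6 = (6 + 4·7 + 14)/6 = 48/6 = 8; σ²_Task 6 = ((14−6)/6)² = 1.778
te_Task 7 = (1 + 4·6 + 17)/6 = 42/6 = 7; σ²_Task 7 = ((17−1)/6)² = 7.111
te_Task 8 = (1 + 4·3 + 5)/6 = 18/6 = 3; σ²_Task 8 = ((5−1)/6)² = 0.444

Forward pass:
ES_Task 1 = 0; EF_Task 1 = 3
ES_Task 2 = 0; EF_Task 2 = 15
ES_Task 3 = max(EF_Task 1=3, EF_Task 2=15) = 15; EF_Task 3 = 15+11 = 26
ES_Task 4 = max(EF_Task 1=3, EF_Task 2=15) = 15; EF_Task 4 = 15+6 = 21
ES_Task 5 = 15; EF_Task 5 = 15+5 = 20
ES_Task 6 = 3; EF_Task 6 = 3+8 = 11
ES_Task 7 = max(EF_Task 4=21, EF_Task 6=11) = 21; EF_Task 7 = 21+7 = 28
ES_Task 8 = max(EF_Task 3=26, EF_Task 5=20, EF_Task 7=28) = 28; EF_Task 8 = 28+3 = 31
Expected project duration μ = 31 hours. Critical path: Task 2 → Task 4 → Task 7 → Task 8.

Variance along critical path = 7.111 + 5.444 + 7.111 + 0.444 = 20.111; σ = √20.111 = 4.485 hours.
Z = (22 − 31) / 4.485 = -2.007
P(T ≤ 22) = Φ(-2.007) ≈ 0.022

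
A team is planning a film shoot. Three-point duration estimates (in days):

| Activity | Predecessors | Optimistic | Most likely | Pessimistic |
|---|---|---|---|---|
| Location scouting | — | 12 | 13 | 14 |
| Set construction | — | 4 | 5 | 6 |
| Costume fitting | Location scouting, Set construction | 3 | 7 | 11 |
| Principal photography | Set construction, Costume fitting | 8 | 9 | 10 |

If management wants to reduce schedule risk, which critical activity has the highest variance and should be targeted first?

Costume fitting

te_Location scouting = (12 + 4·13 + 14)/6 = 78/6 = 13; σ²_Location scouting = ((14−12)/6)² = 0.111
te_Set construction = (4 + 4·5 + 6)/6 = 30/6 = 5; σ²_Set construction = ((6−4)/6)² = 0.111
te_Costume fitting = (3 + 4·7 + 11)/6 = 42/6 = 7; σ²_Costume fitting = ((11−3)/6)² = 1.778
te_Principal photography = (8 + 4·9 + 10)/6 = 54/6 = 9; σ²_Principal photography = ((10−8)/6)² = 0.111

Forward pass:
ES_Location scouting = 0; EF_Location scouting = 13
ES_Set construction = 0; EF_Set construction = 5
ES_Costume fitting = max(EF_Location scouting=13, EF_Set construction=5) = 13; EF_Costume fitting = 13+7 = 20
ES_Principal photography = max(EF_Set construction=5, EF_Costume fitting=20) = 20; EF_Principal photography = 20+9 = 29
Expected project duration μ = 29 days. Critical path: Location scouting → Costume fitting → Principal photography.

Variances on critical path: σ²_Location scouting=0.111, σ²_Costume fitting=1.778, σ²_Principal photography=0.111.
Largest is σ²_Costume fitting = 1.778.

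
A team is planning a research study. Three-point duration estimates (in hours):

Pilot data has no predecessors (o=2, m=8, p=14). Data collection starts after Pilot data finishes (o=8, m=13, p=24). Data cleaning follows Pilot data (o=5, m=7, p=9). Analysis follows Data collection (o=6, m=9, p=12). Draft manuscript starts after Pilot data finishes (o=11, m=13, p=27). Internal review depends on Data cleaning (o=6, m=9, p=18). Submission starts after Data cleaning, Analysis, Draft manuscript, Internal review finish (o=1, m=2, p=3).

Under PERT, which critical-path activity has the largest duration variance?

te_Pilot data = (2 + 4·8 + 14)/6 = 48/6 = 8; σ²_Pilot data = ((14−2)/6)² = 4.000
te_Data collection = (8 + 4·13 + 24)/6 = 84/6 = 14; σ²_Data collection = ((24−8)/6)² = 7.111
te_Data cleaning = (5 + 4·7 + 9)/6 = 42/6 = 7; σ²_Data cleaning = ((9−5)/6)² = 0.444
te_Analysis = (6 + 4·9 + 12)/6 = 54/6 = 9; σ²_Analysis = ((12−6)/6)² = 1.000
te_Draft manuscript = (11 + 4·13 + 27)/6 = 90/6 = 15; σ²_Draft manuscript = ((27−11)/6)² = 7.111
te_Internal review = (6 + 4·9 + 18)/6 = 60/6 = 10; σ²_Internal review = ((18−6)/6)² = 4.000
te_Submission = (1 + 4·2 + 3)/6 = 12/6 = 2; σ²_Submission = ((3−1)/6)² = 0.111

Forward pass:
ES_Pilot data = 0; EF_Pilot data = 8
ES_Data collection = 8; EF_Data collection = 8+14 = 22
ES_Data cleaning = 8; EF_Data cleaning = 8+7 = 15
ES_Analysis = 22; EF_Analysis = 22+9 = 31
ES_Draft manuscript = 8; EF_Draft manuscript = 8+15 = 23
ES_Internal review = 15; EF_Internal review = 15+10 = 25
ES_Submission = max(EF_Data cleaning=15, EF_Analysis=31, EF_Draft manuscript=23, EF_Internal review=25) = 31; EF_Submission = 31+2 = 33
Expected project duration μ = 33 hours. Critical path: Pilot data → Data collection → Analysis → Submission.

Variances on critical path: σ²_Pilot data=4.000, σ²_Data collection=7.111, σ²_Analysis=1.000, σ²_Submission=0.111.
Largest is σ²_Data collection = 7.111.

Data collection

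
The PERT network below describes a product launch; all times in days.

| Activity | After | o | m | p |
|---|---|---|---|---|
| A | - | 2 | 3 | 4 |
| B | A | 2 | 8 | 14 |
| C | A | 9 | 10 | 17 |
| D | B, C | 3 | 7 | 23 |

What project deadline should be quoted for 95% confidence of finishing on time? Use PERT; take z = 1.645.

28.9 days

te_A = (2 + 4·3 + 4)/6 = 18/6 = 3; σ²_A = ((4−2)/6)² = 0.111
te_B = (2 + 4·8 + 14)/6 = 48/6 = 8; σ²_B = ((14−2)/6)² = 4.000
te_C = (9 + 4·10 + 17)/6 = 66/6 = 11; σ²_C = ((17−9)/6)² = 1.778
te_D = (3 + 4·7 + 23)/6 = 54/6 = 9; σ²_D = ((23−3)/6)² = 11.111

Forward pass:
ES_A = 0; EF_A = 3
ES_B = 3; EF_B = 3+8 = 11
ES_C = 3; EF_C = 3+11 = 14
ES_D = max(EF_B=11, EF_C=14) = 14; EF_D = 14+9 = 23
Expected project duration μ = 23 days. Critical path: A → C → D.

Variance along critical path = 0.111 + 1.778 + 11.111 = 13.000; σ = 3.606 days.
D = μ + z·σ = 23 + 1.645·3.606 = 28.9 days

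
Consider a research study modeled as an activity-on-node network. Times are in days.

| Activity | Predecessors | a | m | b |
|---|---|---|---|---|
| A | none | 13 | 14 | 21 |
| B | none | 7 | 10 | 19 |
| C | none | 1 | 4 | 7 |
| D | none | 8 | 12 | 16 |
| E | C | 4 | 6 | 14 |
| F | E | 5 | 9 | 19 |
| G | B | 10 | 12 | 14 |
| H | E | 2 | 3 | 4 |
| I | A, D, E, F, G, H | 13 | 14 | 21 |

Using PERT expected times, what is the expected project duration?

te_A = (13 + 4·14 + 21)/6 = 90/6 = 15
te_B = (7 + 4·10 + 19)/6 = 66/6 = 11
te_C = (1 + 4·4 + 7)/6 = 24/6 = 4
te_D = (8 + 4·12 + 16)/6 = 72/6 = 12
te_E = (4 + 4·6 + 14)/6 = 42/6 = 7
te_F = (5 + 4·9 + 19)/6 = 60/6 = 10
te_G = (10 + 4·12 + 14)/6 = 72/6 = 12
te_H = (2 + 4·3 + 4)/6 = 18/6 = 3
te_I = (13 + 4·14 + 21)/6 = 90/6 = 15

Forward pass:
ES_A = 0; EF_A = 15
ES_B = 0; EF_B = 11
ES_C = 0; EF_C = 4
ES_D = 0; EF_D = 12
ES_E = 4; EF_E = 4+7 = 11
ES_F = 11; EF_F = 11+10 = 21
ES_G = 11; EF_G = 11+12 = 23
ES_H = 11; EF_H = 11+3 = 14
ES_I = max(EF_A=15, EF_D=12, EF_E=11, EF_F=21, EF_G=23, EF_H=14) = 23; EF_I = 23+15 = 38
Expected project duration μ = 38 days. Critical path: B → G → I.

38 days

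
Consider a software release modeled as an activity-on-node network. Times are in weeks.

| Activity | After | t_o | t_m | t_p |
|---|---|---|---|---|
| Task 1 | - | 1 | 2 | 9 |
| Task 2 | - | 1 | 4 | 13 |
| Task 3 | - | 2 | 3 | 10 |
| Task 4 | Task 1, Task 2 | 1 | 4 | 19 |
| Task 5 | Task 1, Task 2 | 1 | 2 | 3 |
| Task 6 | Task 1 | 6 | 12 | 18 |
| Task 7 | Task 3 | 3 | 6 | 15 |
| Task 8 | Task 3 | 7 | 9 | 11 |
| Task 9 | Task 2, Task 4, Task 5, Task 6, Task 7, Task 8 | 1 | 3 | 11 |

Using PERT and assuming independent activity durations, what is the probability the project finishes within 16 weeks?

te_Task 1 = (1 + 4·2 + 9)/6 = 18/6 = 3; σ²_Task 1 = ((9−1)/6)² = 1.778
te_Task 2 = (1 + 4·4 + 13)/6 = 30/6 = 5; σ²_Task 2 = ((13−1)/6)² = 4.000
te_Task 3 = (2 + 4·3 + 10)/6 = 24/6 = 4; σ²_Task 3 = ((10−2)/6)² = 1.778
te_Task 4 = (1 + 4·4 + 19)/6 = 36/6 = 6; σ²_Task 4 = ((19−1)/6)² = 9.000
te_Task 5 = (1 + 4·2 + 3)/6 = 12/6 = 2; σ²_Task 5 = ((3−1)/6)² = 0.111
te_Task 6 = (6 + 4·12 + 18)/6 = 72/6 = 12; σ²_Task 6 = ((18−6)/6)² = 4.000
te_Task 7 = (3 + 4·6 + 15)/6 = 42/6 = 7; σ²_Task 7 = ((15−3)/6)² = 4.000
te_Task 8 = (7 + 4·9 + 11)/6 = 54/6 = 9; σ²_Task 8 = ((11−7)/6)² = 0.444
te_Task 9 = (1 + 4·3 + 11)/6 = 24/6 = 4; σ²_Task 9 = ((11−1)/6)² = 2.778

Forward pass:
ES_Task 1 = 0; EF_Task 1 = 3
ES_Task 2 = 0; EF_Task 2 = 5
ES_Task 3 = 0; EF_Task 3 = 4
ES_Task 4 = max(EF_Task 1=3, EF_Task 2=5) = 5; EF_Task 4 = 5+6 = 11
ES_Task 5 = max(EF_Task 1=3, EF_Task 2=5) = 5; EF_Task 5 = 5+2 = 7
ES_Task 6 = 3; EF_Task 6 = 3+12 = 15
ES_Task 7 = 4; EF_Task 7 = 4+7 = 11
ES_Task 8 = 4; EF_Task 8 = 4+9 = 13
ES_Task 9 = max(EF_Task 2=5, EF_Task 4=11, EF_Task 5=7, EF_Task 6=15, EF_Task 7=11, EF_Task 8=13) = 15; EF_Task 9 = 15+4 = 19
Expected project duration μ = 19 weeks. Critical path: Task 1 → Task 6 → Task 9.

Variance along critical path = 1.778 + 4.000 + 2.778 = 8.556; σ = √8.556 = 2.925 weeks.
Z = (16 − 19) / 2.925 = -1.026
P(T ≤ 16) = Φ(-1.026) ≈ 0.153

0.153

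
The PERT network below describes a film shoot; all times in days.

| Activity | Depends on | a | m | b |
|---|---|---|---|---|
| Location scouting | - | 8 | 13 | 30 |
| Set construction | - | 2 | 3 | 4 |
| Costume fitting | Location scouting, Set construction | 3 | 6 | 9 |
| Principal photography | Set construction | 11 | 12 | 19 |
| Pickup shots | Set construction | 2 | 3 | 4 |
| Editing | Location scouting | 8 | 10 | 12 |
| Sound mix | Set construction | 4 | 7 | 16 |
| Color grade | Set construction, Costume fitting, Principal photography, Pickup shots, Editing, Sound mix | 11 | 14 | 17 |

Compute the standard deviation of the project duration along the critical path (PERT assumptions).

3.86 days

te_Location scouting = (8 + 4·13 + 30)/6 = 90/6 = 15; σ²_Location scouting = ((30−8)/6)² = 13.444
te_Set construction = (2 + 4·3 + 4)/6 = 18/6 = 3; σ²_Set construction = ((4−2)/6)² = 0.111
te_Costume fitting = (3 + 4·6 + 9)/6 = 36/6 = 6; σ²_Costume fitting = ((9−3)/6)² = 1.000
te_Principal photography = (11 + 4·12 + 19)/6 = 78/6 = 13; σ²_Principal photography = ((19−11)/6)² = 1.778
te_Pickup shots = (2 + 4·3 + 4)/6 = 18/6 = 3; σ²_Pickup shots = ((4−2)/6)² = 0.111
te_Editing = (8 + 4·10 + 12)/6 = 60/6 = 10; σ²_Editing = ((12−8)/6)² = 0.444
te_Sound mix = (4 + 4·7 + 16)/6 = 48/6 = 8; σ²_Sound mix = ((16−4)/6)² = 4.000
te_Color grade = (11 + 4·14 + 17)/6 = 84/6 = 14; σ²_Color grade = ((17−11)/6)² = 1.000

Forward pass:
ES_Location scouting = 0; EF_Location scouting = 15
ES_Set construction = 0; EF_Set construction = 3
ES_Costume fitting = max(EF_Location scouting=15, EF_Set construction=3) = 15; EF_Costume fitting = 15+6 = 21
ES_Principal photography = 3; EF_Principal photography = 3+13 = 16
ES_Pickup shots = 3; EF_Pickup shots = 3+3 = 6
ES_Editing = 15; EF_Editing = 15+10 = 25
ES_Sound mix = 3; EF_Sound mix = 3+8 = 11
ES_Color grade = max(EF_Set construction=3, EF_Costume fitting=21, EF_Principal photography=16, EF_Pickup shots=6, EF_Editing=25, EF_Sound mix=11) = 25; EF_Color grade = 25+14 = 39
Expected project duration μ = 39 days. Critical path: Location scouting → Editing → Color grade.

Variance along critical path = 13.444 + 0.444 + 1.000 = 14.889
σ = √14.889 = 3.859 days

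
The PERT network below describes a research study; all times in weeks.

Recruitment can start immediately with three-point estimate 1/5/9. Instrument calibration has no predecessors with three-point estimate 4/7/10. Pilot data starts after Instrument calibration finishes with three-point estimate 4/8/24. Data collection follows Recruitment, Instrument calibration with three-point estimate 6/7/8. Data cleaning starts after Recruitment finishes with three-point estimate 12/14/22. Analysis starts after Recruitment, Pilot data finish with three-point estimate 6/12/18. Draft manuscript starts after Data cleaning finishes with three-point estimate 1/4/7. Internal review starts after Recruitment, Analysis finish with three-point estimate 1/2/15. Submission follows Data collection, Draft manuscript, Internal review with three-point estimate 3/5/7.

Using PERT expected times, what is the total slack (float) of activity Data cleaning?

9 weeks

te_Recruitment = (1 + 4·5 + 9)/6 = 30/6 = 5
te_Instrument calibration = (4 + 4·7 + 10)/6 = 42/6 = 7
te_Pilot data = (4 + 4·8 + 24)/6 = 60/6 = 10
te_Data collection = (6 + 4·7 + 8)/6 = 42/6 = 7
te_Data cleaning = (12 + 4·14 + 22)/6 = 90/6 = 15
te_Analysis = (6 + 4·12 + 18)/6 = 72/6 = 12
te_Draft manuscript = (1 + 4·4 + 7)/6 = 24/6 = 4
te_Internal review = (1 + 4·2 + 15)/6 = 24/6 = 4
te_Submission = (3 + 4·5 + 7)/6 = 30/6 = 5

Forward pass:
ES_Recruitment = 0; EF_Recruitment = 5
ES_Instrument calibration = 0; EF_Instrument calibration = 7
ES_Pilot data = 7; EF_Pilot data = 7+10 = 17
ES_Data collection = max(EF_Recruitment=5, EF_Instrument calibration=7) = 7; EF_Data collection = 7+7 = 14
ES_Data cleaning = 5; EF_Data cleaning = 5+15 = 20
ES_Analysis = max(EF_Recruitment=5, EF_Pilot data=17) = 17; EF_Analysis = 17+12 = 29
ES_Draft manuscript = 20; EF_Draft manuscript = 20+4 = 24
ES_Internal review = max(EF_Recruitment=5, EF_Analysis=29) = 29; EF_Internal review = 29+4 = 33
ES_Submission = max(EF_Data collection=14, EF_Draft manuscript=24, EF_Internal review=33) = 33; EF_Submission = 33+5 = 38
Expected project duration μ = 38 weeks. Critical path: Instrument calibration → Pilot data → Analysis → Internal review → Submission.

Backward pass:
LF_Submission = 38; LS_Submission = 38−5 = 33
LF_Internal review = LS_Submission = 33; LS_Internal review = 33−4 = 29
LF_Draft manuscript = LS_Submission = 33; LS_Draft manuscript = 33−4 = 29
LF_Analysis = LS_Internal review = 29; LS_Analysis = 29−12 = 17
LF_Data cleaning = LS_Draft manuscript = 29; LS_Data cleaning = 29−15 = 14
LF_Data collection = LS_Submission = 33; LS_Data collection = 33−7 = 26
LF_Pilot data = LS_Analysis = 17; LS_Pilot data = 17−10 = 7
LF_Instrument calibration = min(LS_Pilot data=7, LS_Data collection=26) = 7; LS_Instrument calibration = 7−7 = 0
LF_Recruitment = min(LS_Data collection=26, LS_Data cleaning=14, LS_Analysis=17, LS_Internal review=29) = 14; LS_Recruitment = 14−5 = 9
Slack_Data cleaning = LS_Data cleaning − ES_Data cleaning = 14 − 5 = 9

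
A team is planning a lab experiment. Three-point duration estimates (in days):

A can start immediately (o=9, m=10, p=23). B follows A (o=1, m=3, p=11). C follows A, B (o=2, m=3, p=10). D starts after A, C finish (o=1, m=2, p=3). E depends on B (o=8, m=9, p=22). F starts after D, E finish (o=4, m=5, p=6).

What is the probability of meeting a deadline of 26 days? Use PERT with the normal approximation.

0.053

te_A = (9 + 4·10 + 23)/6 = 72/6 = 12; σ²_A = ((23−9)/6)² = 5.444
te_B = (1 + 4·3 + 11)/6 = 24/6 = 4; σ²_B = ((11−1)/6)² = 2.778
te_C = (2 + 4·3 + 10)/6 = 24/6 = 4; σ²_C = ((10−2)/6)² = 1.778
te_D = (1 + 4·2 + 3)/6 = 12/6 = 2; σ²_D = ((3−1)/6)² = 0.111
te_E = (8 + 4·9 + 22)/6 = 66/6 = 11; σ²_E = ((22−8)/6)² = 5.444
te_F = (4 + 4·5 + 6)/6 = 30/6 = 5; σ²_F = ((6−4)/6)² = 0.111

Forward pass:
ES_A = 0; EF_A = 12
ES_B = 12; EF_B = 12+4 = 16
ES_C = max(EF_A=12, EF_B=16) = 16; EF_C = 16+4 = 20
ES_D = max(EF_A=12, EF_C=20) = 20; EF_D = 20+2 = 22
ES_E = 16; EF_E = 16+11 = 27
ES_F = max(EF_D=22, EF_E=27) = 27; EF_F = 27+5 = 32
Expected project duration μ = 32 days. Critical path: A → B → E → F.

Variance along critical path = 5.444 + 2.778 + 5.444 + 0.111 = 13.778; σ = √13.778 = 3.712 days.
Z = (26 − 32) / 3.712 = -1.616
P(T ≤ 26) = Φ(-1.616) ≈ 0.053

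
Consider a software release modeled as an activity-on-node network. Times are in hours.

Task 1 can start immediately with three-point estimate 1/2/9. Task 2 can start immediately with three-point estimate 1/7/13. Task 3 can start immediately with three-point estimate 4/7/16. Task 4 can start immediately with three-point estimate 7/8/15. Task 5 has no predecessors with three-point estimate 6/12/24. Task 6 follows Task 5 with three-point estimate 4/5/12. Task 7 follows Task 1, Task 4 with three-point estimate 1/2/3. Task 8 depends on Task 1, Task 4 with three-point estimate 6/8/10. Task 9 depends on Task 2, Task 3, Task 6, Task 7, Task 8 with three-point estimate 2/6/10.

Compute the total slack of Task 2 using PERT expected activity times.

te_Task 1 = (1 + 4·2 + 9)/6 = 18/6 = 3
te_Task 2 = (1 + 4·7 + 13)/6 = 42/6 = 7
te_Task 3 = (4 + 4·7 + 16)/6 = 48/6 = 8
te_Task 4 = (7 + 4·8 + 15)/6 = 54/6 = 9
te_Task 5 = (6 + 4·12 + 24)/6 = 78/6 = 13
te_Task 6 = (4 + 4·5 + 12)/6 = 36/6 = 6
te_Task 7 = (1 + 4·2 + 3)/6 = 12/6 = 2
te_Task 8 = (6 + 4·8 + 10)/6 = 48/6 = 8
te_Task 9 = (2 + 4·6 + 10)/6 = 36/6 = 6

Forward pass:
ES_Task 1 = 0; EF_Task 1 = 3
ES_Task 2 = 0; EF_Task 2 = 7
ES_Task 3 = 0; EF_Task 3 = 8
ES_Task 4 = 0; EF_Task 4 = 9
ES_Task 5 = 0; EF_Task 5 = 13
ES_Task 6 = 13; EF_Task 6 = 13+6 = 19
ES_Task 7 = max(EF_Task 1=3, EF_Task 4=9) = 9; EF_Task 7 = 9+2 = 11
ES_Task 8 = max(EF_Task 1=3, EF_Task 4=9) = 9; EF_Task 8 = 9+8 = 17
ES_Task 9 = max(EF_Task 2=7, EF_Task 3=8, EF_Task 6=19, EF_Task 7=11, EF_Task 8=17) = 19; EF_Task 9 = 19+6 = 25
Expected project duration μ = 25 hours. Critical path: Task 5 → Task 6 → Task 9.

Backward pass:
LF_Task 9 = 25; LS_Task 9 = 25−6 = 19
LF_Task 8 = LS_Task 9 = 19; LS_Task 8 = 19−8 = 11
LF_Task 7 = LS_Task 9 = 19; LS_Task 7 = 19−2 = 17
LF_Task 6 = LS_Task 9 = 19; LS_Task 6 = 19−6 = 13
LF_Task 5 = LS_Task 6 = 13; LS_Task 5 = 13−13 = 0
LF_Task 4 = min(LS_Task 7=17, LS_Task 8=11) = 11; LS_Task 4 = 11−9 = 2
LF_Task 3 = LS_Task 9 = 19; LS_Task 3 = 19−8 = 11
LF_Task 2 = LS_Task 9 = 19; LS_Task 2 = 19−7 = 12
LF_Task 1 = min(LS_Task 7=17, LS_Task 8=11) = 11; LS_Task 1 = 11−3 = 8
Slack_Task 2 = LS_Task 2 − ES_Task 2 = 12 − 0 = 12

12 hours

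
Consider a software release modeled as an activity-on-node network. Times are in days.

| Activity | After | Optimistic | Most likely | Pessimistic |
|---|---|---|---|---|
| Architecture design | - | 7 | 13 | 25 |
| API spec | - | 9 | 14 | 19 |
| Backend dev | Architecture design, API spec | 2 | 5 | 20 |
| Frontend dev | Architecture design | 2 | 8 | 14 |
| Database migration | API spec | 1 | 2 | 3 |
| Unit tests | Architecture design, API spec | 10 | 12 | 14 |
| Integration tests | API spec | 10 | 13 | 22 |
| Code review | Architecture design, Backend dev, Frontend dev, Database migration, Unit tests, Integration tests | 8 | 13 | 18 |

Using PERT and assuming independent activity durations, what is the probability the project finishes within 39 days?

0.259

te_Architecture design = (7 + 4·13 + 25)/6 = 84/6 = 14; σ²_Architecture design = ((25−7)/6)² = 9.000
te_API spec = (9 + 4·14 + 19)/6 = 84/6 = 14; σ²_API spec = ((19−9)/6)² = 2.778
te_Backend dev = (2 + 4·5 + 20)/6 = 42/6 = 7; σ²_Backend dev = ((20−2)/6)² = 9.000
te_Frontend dev = (2 + 4·8 + 14)/6 = 48/6 = 8; σ²_Frontend dev = ((14−2)/6)² = 4.000
te_Database migration = (1 + 4·2 + 3)/6 = 12/6 = 2; σ²_Database migration = ((3−1)/6)² = 0.111
te_Unit tests = (10 + 4·12 + 14)/6 = 72/6 = 12; σ²_Unit tests = ((14−10)/6)² = 0.444
te_Integration tests = (10 + 4·13 + 22)/6 = 84/6 = 14; σ²_Integration tests = ((22−10)/6)² = 4.000
te_Code review = (8 + 4·13 + 18)/6 = 78/6 = 13; σ²_Code review = ((18−8)/6)² = 2.778

Forward pass:
ES_Architecture design = 0; EF_Architecture design = 14
ES_API spec = 0; EF_API spec = 14
ES_Backend dev = max(EF_Architecture design=14, EF_API spec=14) = 14; EF_Backend dev = 14+7 = 21
ES_Frontend dev = 14; EF_Frontend dev = 14+8 = 22
ES_Database migration = 14; EF_Database migration = 14+2 = 16
ES_Unit tests = max(EF_Architecture design=14, EF_API spec=14) = 14; EF_Unit tests = 14+12 = 26
ES_Integration tests = 14; EF_Integration tests = 14+14 = 28
ES_Code review = max(EF_Architecture design=14, EF_Backend dev=21, EF_Frontend dev=22, EF_Database migration=16, EF_Unit tests=26, EF_Integration tests=28) = 28; EF_Code review = 28+13 = 41
Expected project duration μ = 41 days. Critical path: API spec → Integration tests → Code review.

Variance along critical path = 2.778 + 4.000 + 2.778 = 9.556; σ = √9.556 = 3.091 days.
Z = (39 − 41) / 3.091 = -0.647
P(T ≤ 39) = Φ(-0.647) ≈ 0.259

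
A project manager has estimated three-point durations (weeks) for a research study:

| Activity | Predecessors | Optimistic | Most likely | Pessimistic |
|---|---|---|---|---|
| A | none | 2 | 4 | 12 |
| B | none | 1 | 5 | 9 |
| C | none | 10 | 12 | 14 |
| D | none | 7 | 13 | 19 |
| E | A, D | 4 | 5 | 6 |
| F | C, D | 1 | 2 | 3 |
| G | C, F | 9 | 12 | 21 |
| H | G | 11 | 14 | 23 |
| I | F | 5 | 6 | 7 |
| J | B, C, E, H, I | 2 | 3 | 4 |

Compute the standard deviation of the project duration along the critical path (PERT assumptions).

3.50 weeks

te_A = (2 + 4·4 + 12)/6 = 30/6 = 5; σ²_A = ((12−2)/6)² = 2.778
te_B = (1 + 4·5 + 9)/6 = 30/6 = 5; σ²_B = ((9−1)/6)² = 1.778
te_C = (10 + 4·12 + 14)/6 = 72/6 = 12; σ²_C = ((14−10)/6)² = 0.444
te_D = (7 + 4·13 + 19)/6 = 78/6 = 13; σ²_D = ((19−7)/6)² = 4.000
te_E = (4 + 4·5 + 6)/6 = 30/6 = 5; σ²_E = ((6−4)/6)² = 0.111
te_F = (1 + 4·2 + 3)/6 = 12/6 = 2; σ²_F = ((3−1)/6)² = 0.111
te_G = (9 + 4·12 + 21)/6 = 78/6 = 13; σ²_G = ((21−9)/6)² = 4.000
te_H = (11 + 4·14 + 23)/6 = 90/6 = 15; σ²_H = ((23−11)/6)² = 4.000
te_I = (5 + 4·6 + 7)/6 = 36/6 = 6; σ²_I = ((7−5)/6)² = 0.111
te_J = (2 + 4·3 + 4)/6 = 18/6 = 3; σ²_J = ((4−2)/6)² = 0.111

Forward pass:
ES_A = 0; EF_A = 5
ES_B = 0; EF_B = 5
ES_C = 0; EF_C = 12
ES_D = 0; EF_D = 13
ES_E = max(EF_A=5, EF_D=13) = 13; EF_E = 13+5 = 18
ES_F = max(EF_C=12, EF_D=13) = 13; EF_F = 13+2 = 15
ES_G = max(EF_C=12, EF_F=15) = 15; EF_G = 15+13 = 28
ES_H = 28; EF_H = 28+15 = 43
ES_I = 15; EF_I = 15+6 = 21
ES_J = max(EF_B=5, EF_C=12, EF_E=18, EF_H=43, EF_I=21) = 43; EF_J = 43+3 = 46
Expected project duration μ = 46 weeks. Critical path: D → F → G → H → J.

Variance along critical path = 4.000 + 0.111 + 4.000 + 4.000 + 0.111 = 12.222
σ = √12.222 = 3.496 weeks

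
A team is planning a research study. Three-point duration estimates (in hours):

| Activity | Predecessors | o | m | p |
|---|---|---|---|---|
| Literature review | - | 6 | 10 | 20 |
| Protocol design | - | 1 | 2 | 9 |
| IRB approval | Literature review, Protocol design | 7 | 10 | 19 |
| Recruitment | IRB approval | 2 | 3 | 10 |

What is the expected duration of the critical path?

26 hours

te_Literature review = (6 + 4·10 + 20)/6 = 66/6 = 11
te_Protocol design = (1 + 4·2 + 9)/6 = 18/6 = 3
te_IRB approval = (7 + 4·10 + 19)/6 = 66/6 = 11
te_Recruitment = (2 + 4·3 + 10)/6 = 24/6 = 4

Forward pass:
ES_Literature review = 0; EF_Literature review = 11
ES_Protocol design = 0; EF_Protocol design = 3
ES_IRB approval = max(EF_Literature review=11, EF_Protocol design=3) = 11; EF_IRB approval = 11+11 = 22
ES_Recruitment = 22; EF_Recruitment = 22+4 = 26
Expected project duration μ = 26 hours. Critical path: Literature review → IRB approval → Recruitment.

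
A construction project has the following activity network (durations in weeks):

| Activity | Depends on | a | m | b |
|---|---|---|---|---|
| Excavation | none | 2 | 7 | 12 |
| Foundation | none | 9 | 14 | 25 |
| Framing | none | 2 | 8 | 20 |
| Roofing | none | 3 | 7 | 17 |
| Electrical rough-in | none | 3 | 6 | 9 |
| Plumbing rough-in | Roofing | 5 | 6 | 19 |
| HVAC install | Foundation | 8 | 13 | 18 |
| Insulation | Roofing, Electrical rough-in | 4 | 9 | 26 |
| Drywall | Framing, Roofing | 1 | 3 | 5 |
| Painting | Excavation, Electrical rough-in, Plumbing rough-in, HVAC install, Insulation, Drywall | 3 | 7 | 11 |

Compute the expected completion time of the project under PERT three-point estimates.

te_Excavation = (2 + 4·7 + 12)/6 = 42/6 = 7
te_Foundation = (9 + 4·14 + 25)/6 = 90/6 = 15
te_Framing = (2 + 4·8 + 20)/6 = 54/6 = 9
te_Roofing = (3 + 4·7 + 17)/6 = 48/6 = 8
te_Electrical rough-in = (3 + 4·6 + 9)/6 = 36/6 = 6
te_Plumbing rough-in = (5 + 4·6 + 19)/6 = 48/6 = 8
te_HVAC install = (8 + 4·13 + 18)/6 = 78/6 = 13
te_Insulation = (4 + 4·9 + 26)/6 = 66/6 = 11
te_Drywall = (1 + 4·3 + 5)/6 = 18/6 = 3
te_Painting = (3 + 4·7 + 11)/6 = 42/6 = 7

Forward pass:
ES_Excavation = 0; EF_Excavation = 7
ES_Foundation = 0; EF_Foundation = 15
ES_Framing = 0; EF_Framing = 9
ES_Roofing = 0; EF_Roofing = 8
ES_Electrical rough-in = 0; EF_Electrical rough-in = 6
ES_Plumbing rough-in = 8; EF_Plumbing rough-in = 8+8 = 16
ES_HVAC install = 15; EF_HVAC install = 15+13 = 28
ES_Insulation = max(EF_Roofing=8, EF_Electrical rough-in=6) = 8; EF_Insulation = 8+11 = 19
ES_Drywall = max(EF_Framing=9, EF_Roofing=8) = 9; EF_Drywall = 9+3 = 12
ES_Painting = max(EF_Excavation=7, EF_Electrical rough-in=6, EF_Plumbing rough-in=16, EF_HVAC install=28, EF_Insulation=19, EF_Drywall=12) = 28; EF_Painting = 28+7 = 35
Expected project duration μ = 35 weeks. Critical path: Foundation → HVAC install → Painting.

35 weeks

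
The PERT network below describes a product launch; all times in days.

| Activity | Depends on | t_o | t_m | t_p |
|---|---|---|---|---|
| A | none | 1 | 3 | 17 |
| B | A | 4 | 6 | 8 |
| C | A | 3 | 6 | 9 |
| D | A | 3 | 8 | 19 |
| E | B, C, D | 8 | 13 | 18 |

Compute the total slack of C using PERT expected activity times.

3 days

te_A = (1 + 4·3 + 17)/6 = 30/6 = 5
te_B = (4 + 4·6 + 8)/6 = 36/6 = 6
te_C = (3 + 4·6 + 9)/6 = 36/6 = 6
te_D = (3 + 4·8 + 19)/6 = 54/6 = 9
te_E = (8 + 4·13 + 18)/6 = 78/6 = 13

Forward pass:
ES_A = 0; EF_A = 5
ES_B = 5; EF_B = 5+6 = 11
ES_C = 5; EF_C = 5+6 = 11
ES_D = 5; EF_D = 5+9 = 14
ES_E = max(EF_B=11, EF_C=11, EF_D=14) = 14; EF_E = 14+13 = 27
Expected project duration μ = 27 days. Critical path: A → D → E.

Backward pass:
LF_E = 27; LS_E = 27−13 = 14
LF_D = LS_E = 14; LS_D = 14−9 = 5
LF_C = LS_E = 14; LS_C = 14−6 = 8
LF_B = LS_E = 14; LS_B = 14−6 = 8
LF_A = min(LS_B=8, LS_C=8, LS_D=5) = 5; LS_A = 5−5 = 0
Slack_C = LS_C − ES_C = 8 − 5 = 3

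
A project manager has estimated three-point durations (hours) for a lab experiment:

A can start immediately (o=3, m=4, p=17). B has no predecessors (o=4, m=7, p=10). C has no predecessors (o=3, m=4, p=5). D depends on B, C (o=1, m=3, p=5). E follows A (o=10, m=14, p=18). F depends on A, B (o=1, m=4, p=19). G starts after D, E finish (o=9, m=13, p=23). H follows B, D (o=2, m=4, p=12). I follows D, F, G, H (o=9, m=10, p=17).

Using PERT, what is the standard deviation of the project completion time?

te_A = (3 + 4·4 + 17)/6 = 36/6 = 6; σ²_A = ((17−3)/6)² = 5.444
te_B = (4 + 4·7 + 10)/6 = 42/6 = 7; σ²_B = ((10−4)/6)² = 1.000
te_C = (3 + 4·4 + 5)/6 = 24/6 = 4; σ²_C = ((5−3)/6)² = 0.111
te_D = (1 + 4·3 + 5)/6 = 18/6 = 3; σ²_D = ((5−1)/6)² = 0.444
te_E = (10 + 4·14 + 18)/6 = 84/6 = 14; σ²_E = ((18−10)/6)² = 1.778
te_F = (1 + 4·4 + 19)/6 = 36/6 = 6; σ²_F = ((19−1)/6)² = 9.000
te_G = (9 + 4·13 + 23)/6 = 84/6 = 14; σ²_G = ((23−9)/6)² = 5.444
te_H = (2 + 4·4 + 12)/6 = 30/6 = 5; σ²_H = ((12−2)/6)² = 2.778
te_I = (9 + 4·10 + 17)/6 = 66/6 = 11; σ²_I = ((17−9)/6)² = 1.778

Forward pass:
ES_A = 0; EF_A = 6
ES_B = 0; EF_B = 7
ES_C = 0; EF_C = 4
ES_D = max(EF_B=7, EF_C=4) = 7; EF_D = 7+3 = 10
ES_E = 6; EF_E = 6+14 = 20
ES_F = max(EF_A=6, EF_B=7) = 7; EF_F = 7+6 = 13
ES_G = max(EF_D=10, EF_E=20) = 20; EF_G = 20+14 = 34
ES_H = max(EF_B=7, EF_D=10) = 10; EF_H = 10+5 = 15
ES_I = max(EF_D=10, EF_F=13, EF_G=34, EF_H=15) = 34; EF_I = 34+11 = 45
Expected project duration μ = 45 hours. Critical path: A → E → G → I.

Variance along critical path = 5.444 + 1.778 + 5.444 + 1.778 = 14.444
σ = √14.444 = 3.801 hours

3.80 hours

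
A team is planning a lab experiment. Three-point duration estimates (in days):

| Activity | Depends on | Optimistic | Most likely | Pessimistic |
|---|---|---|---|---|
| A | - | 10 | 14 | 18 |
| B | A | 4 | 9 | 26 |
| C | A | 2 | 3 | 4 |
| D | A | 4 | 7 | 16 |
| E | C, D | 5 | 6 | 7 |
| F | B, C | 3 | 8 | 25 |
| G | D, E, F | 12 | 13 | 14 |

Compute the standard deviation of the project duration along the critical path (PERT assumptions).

te_A = (10 + 4·14 + 18)/6 = 84/6 = 14; σ²_A = ((18−10)/6)² = 1.778
te_B = (4 + 4·9 + 26)/6 = 66/6 = 11; σ²_B = ((26−4)/6)² = 13.444
te_C = (2 + 4·3 + 4)/6 = 18/6 = 3; σ²_C = ((4−2)/6)² = 0.111
te_D = (4 + 4·7 + 16)/6 = 48/6 = 8; σ²_D = ((16−4)/6)² = 4.000
te_E = (5 + 4·6 + 7)/6 = 36/6 = 6; σ²_E = ((7−5)/6)² = 0.111
te_F = (3 + 4·8 + 25)/6 = 60/6 = 10; σ²_F = ((25−3)/6)² = 13.444
te_G = (12 + 4·13 + 14)/6 = 78/6 = 13; σ²_G = ((14−12)/6)² = 0.111

Forward pass:
ES_A = 0; EF_A = 14
ES_B = 14; EF_B = 14+11 = 25
ES_C = 14; EF_C = 14+3 = 17
ES_D = 14; EF_D = 14+8 = 22
ES_E = max(EF_C=17, EF_D=22) = 22; EF_E = 22+6 = 28
ES_F = max(EF_B=25, EF_C=17) = 25; EF_F = 25+10 = 35
ES_G = max(EF_D=22, EF_E=28, EF_F=35) = 35; EF_G = 35+13 = 48
Expected project duration μ = 48 days. Critical path: A → B → F → G.

Variance along critical path = 1.778 + 13.444 + 13.444 + 0.111 = 28.778
σ = √28.778 = 5.364 days

5.36 days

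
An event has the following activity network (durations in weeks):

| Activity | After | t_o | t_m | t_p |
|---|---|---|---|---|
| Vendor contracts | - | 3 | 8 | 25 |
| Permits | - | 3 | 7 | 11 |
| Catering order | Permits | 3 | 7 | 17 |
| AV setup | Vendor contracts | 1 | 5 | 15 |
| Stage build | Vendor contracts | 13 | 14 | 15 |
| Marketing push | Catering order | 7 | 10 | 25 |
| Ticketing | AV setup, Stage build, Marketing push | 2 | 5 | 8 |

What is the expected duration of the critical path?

32 weeks

te_Vendor contracts = (3 + 4·8 + 25)/6 = 60/6 = 10
te_Permits = (3 + 4·7 + 11)/6 = 42/6 = 7
te_Catering order = (3 + 4·7 + 17)/6 = 48/6 = 8
te_AV setup = (1 + 4·5 + 15)/6 = 36/6 = 6
te_Stage build = (13 + 4·14 + 15)/6 = 84/6 = 14
te_Marketing push = (7 + 4·10 + 25)/6 = 72/6 = 12
te_Ticketing = (2 + 4·5 + 8)/6 = 30/6 = 5

Forward pass:
ES_Vendor contracts = 0; EF_Vendor contracts = 10
ES_Permits = 0; EF_Permits = 7
ES_Catering order = 7; EF_Catering order = 7+8 = 15
ES_AV setup = 10; EF_AV setup = 10+6 = 16
ES_Stage build = 10; EF_Stage build = 10+14 = 24
ES_Marketing push = 15; EF_Marketing push = 15+12 = 27
ES_Ticketing = max(EF_AV setup=16, EF_Stage build=24, EF_Marketing push=27) = 27; EF_Ticketing = 27+5 = 32
Expected project duration μ = 32 weeks. Critical path: Permits → Catering order → Marketing push → Ticketing.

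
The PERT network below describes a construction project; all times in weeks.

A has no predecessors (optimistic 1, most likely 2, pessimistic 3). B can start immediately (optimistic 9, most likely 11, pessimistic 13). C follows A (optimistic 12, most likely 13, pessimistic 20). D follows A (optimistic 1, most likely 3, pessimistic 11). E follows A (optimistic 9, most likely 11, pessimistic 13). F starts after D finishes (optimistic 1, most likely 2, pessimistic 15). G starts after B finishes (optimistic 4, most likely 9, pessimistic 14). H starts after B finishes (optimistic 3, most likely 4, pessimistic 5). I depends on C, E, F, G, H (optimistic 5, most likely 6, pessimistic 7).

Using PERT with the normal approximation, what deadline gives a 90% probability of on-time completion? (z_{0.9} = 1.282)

te_A = (1 + 4·2 + 3)/6 = 12/6 = 2; σ²_A = ((3−1)/6)² = 0.111
te_B = (9 + 4·11 + 13)/6 = 66/6 = 11; σ²_B = ((13−9)/6)² = 0.444
te_C = (12 + 4·13 + 20)/6 = 84/6 = 14; σ²_C = ((20−12)/6)² = 1.778
te_D = (1 + 4·3 + 11)/6 = 24/6 = 4; σ²_D = ((11−1)/6)² = 2.778
te_E = (9 + 4·11 + 13)/6 = 66/6 = 11; σ²_E = ((13−9)/6)² = 0.444
te_F = (1 + 4·2 + 15)/6 = 24/6 = 4; σ²_F = ((15−1)/6)² = 5.444
te_G = (4 + 4·9 + 14)/6 = 54/6 = 9; σ²_G = ((14−4)/6)² = 2.778
te_H = (3 + 4·4 + 5)/6 = 24/6 = 4; σ²_H = ((5−3)/6)² = 0.111
te_I = (5 + 4·6 + 7)/6 = 36/6 = 6; σ²_I = ((7−5)/6)² = 0.111

Forward pass:
ES_A = 0; EF_A = 2
ES_B = 0; EF_B = 11
ES_C = 2; EF_C = 2+14 = 16
ES_D = 2; EF_D = 2+4 = 6
ES_E = 2; EF_E = 2+11 = 13
ES_F = 6; EF_F = 6+4 = 10
ES_G = 11; EF_G = 11+9 = 20
ES_H = 11; EF_H = 11+4 = 15
ES_I = max(EF_C=16, EF_E=13, EF_F=10, EF_G=20, EF_H=15) = 20; EF_I = 20+6 = 26
Expected project duration μ = 26 weeks. Critical path: B → G → I.

Variance along critical path = 0.444 + 2.778 + 0.111 = 3.333; σ = 1.826 weeks.
D = μ + z·σ = 26 + 1.282·1.826 = 28.3 weeks

28.3 weeks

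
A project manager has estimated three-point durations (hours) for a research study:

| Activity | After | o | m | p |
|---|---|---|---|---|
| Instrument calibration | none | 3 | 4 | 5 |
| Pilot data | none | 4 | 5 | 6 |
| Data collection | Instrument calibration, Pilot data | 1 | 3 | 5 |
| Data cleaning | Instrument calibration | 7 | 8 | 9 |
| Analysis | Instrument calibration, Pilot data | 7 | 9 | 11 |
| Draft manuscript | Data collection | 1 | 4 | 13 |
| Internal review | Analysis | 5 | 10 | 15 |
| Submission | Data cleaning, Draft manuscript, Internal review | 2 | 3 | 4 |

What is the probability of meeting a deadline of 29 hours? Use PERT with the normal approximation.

te_Instrument calibration = (3 + 4·4 + 5)/6 = 24/6 = 4; σ²_Instrument calibration = ((5−3)/6)² = 0.111
te_Pilot data = (4 + 4·5 + 6)/6 = 30/6 = 5; σ²_Pilot data = ((6−4)/6)² = 0.111
te_Data collection = (1 + 4·3 + 5)/6 = 18/6 = 3; σ²_Data collection = ((5−1)/6)² = 0.444
te_Data cleaning = (7 + 4·8 + 9)/6 = 48/6 = 8; σ²_Data cleaning = ((9−7)/6)² = 0.111
te_Analysis = (7 + 4·9 + 11)/6 = 54/6 = 9; σ²_Analysis = ((11−7)/6)² = 0.444
te_Draft manuscript = (1 + 4·4 + 13)/6 = 30/6 = 5; σ²_Draft manuscript = ((13−1)/6)² = 4.000
te_Internal review = (5 + 4·10 + 15)/6 = 60/6 = 10; σ²_Internal review = ((15−5)/6)² = 2.778
te_Submission = (2 + 4·3 + 4)/6 = 18/6 = 3; σ²_Submission = ((4−2)/6)² = 0.111

Forward pass:
ES_Instrument calibration = 0; EF_Instrument calibration = 4
ES_Pilot data = 0; EF_Pilot data = 5
ES_Data collection = max(EF_Instrument calibration=4, EF_Pilot data=5) = 5; EF_Data collection = 5+3 = 8
ES_Data cleaning = 4; EF_Data cleaning = 4+8 = 12
ES_Analysis = max(EF_Instrument calibration=4, EF_Pilot data=5) = 5; EF_Analysis = 5+9 = 14
ES_Draft manuscript = 8; EF_Draft manuscript = 8+5 = 13
ES_Internal review = 14; EF_Internal review = 14+10 = 24
ES_Submission = max(EF_Data cleaning=12, EF_Draft manuscript=13, EF_Internal review=24) = 24; EF_Submission = 24+3 = 27
Expected project duration μ = 27 hours. Critical path: Pilot data → Analysis → Internal review → Submission.

Variance along critical path = 0.111 + 0.444 + 2.778 + 0.111 = 3.444; σ = √3.444 = 1.856 hours.
Z = (29 − 27) / 1.856 = 1.078
P(T ≤ 29) = Φ(1.078) ≈ 0.859

0.859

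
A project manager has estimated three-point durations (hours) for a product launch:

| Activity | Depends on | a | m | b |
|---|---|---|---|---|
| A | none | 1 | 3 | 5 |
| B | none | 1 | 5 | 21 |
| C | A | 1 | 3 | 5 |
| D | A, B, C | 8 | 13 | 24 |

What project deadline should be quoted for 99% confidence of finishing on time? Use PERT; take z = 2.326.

30.9 hours

te_A = (1 + 4·3 + 5)/6 = 18/6 = 3; σ²_A = ((5−1)/6)² = 0.444
te_B = (1 + 4·5 + 21)/6 = 42/6 = 7; σ²_B = ((21−1)/6)² = 11.111
te_C = (1 + 4·3 + 5)/6 = 18/6 = 3; σ²_C = ((5−1)/6)² = 0.444
te_D = (8 + 4·13 + 24)/6 = 84/6 = 14; σ²_D = ((24−8)/6)² = 7.111

Forward pass:
ES_A = 0; EF_A = 3
ES_B = 0; EF_B = 7
ES_C = 3; EF_C = 3+3 = 6
ES_D = max(EF_A=3, EF_B=7, EF_C=6) = 7; EF_D = 7+14 = 21
Expected project duration μ = 21 hours. Critical path: B → D.

Variance along critical path = 11.111 + 7.111 = 18.222; σ = 4.269 hours.
D = μ + z·σ = 21 + 2.326·4.269 = 30.9 hours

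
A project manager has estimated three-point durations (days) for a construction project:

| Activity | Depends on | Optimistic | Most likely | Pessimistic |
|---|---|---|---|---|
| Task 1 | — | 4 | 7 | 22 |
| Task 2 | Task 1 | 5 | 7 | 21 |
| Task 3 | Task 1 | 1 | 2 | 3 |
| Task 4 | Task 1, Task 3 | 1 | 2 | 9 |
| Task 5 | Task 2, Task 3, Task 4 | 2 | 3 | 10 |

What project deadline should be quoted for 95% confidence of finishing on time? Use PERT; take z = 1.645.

29.0 days

te_Task 1 = (4 + 4·7 + 22)/6 = 54/6 = 9; σ²_Task 1 = ((22−4)/6)² = 9.000
te_Task 2 = (5 + 4·7 + 21)/6 = 54/6 = 9; σ²_Task 2 = ((21−5)/6)² = 7.111
te_Task 3 = (1 + 4·2 + 3)/6 = 12/6 = 2; σ²_Task 3 = ((3−1)/6)² = 0.111
te_Task 4 = (1 + 4·2 + 9)/6 = 18/6 = 3; σ²_Task 4 = ((9−1)/6)² = 1.778
te_Task 5 = (2 + 4·3 + 10)/6 = 24/6 = 4; σ²_Task 5 = ((10−2)/6)² = 1.778

Forward pass:
ES_Task 1 = 0; EF_Task 1 = 9
ES_Task 2 = 9; EF_Task 2 = 9+9 = 18
ES_Task 3 = 9; EF_Task 3 = 9+2 = 11
ES_Task 4 = max(EF_Task 1=9, EF_Task 3=11) = 11; EF_Task 4 = 11+3 = 14
ES_Task 5 = max(EF_Task 2=18, EF_Task 3=11, EF_Task 4=14) = 18; EF_Task 5 = 18+4 = 22
Expected project duration μ = 22 days. Critical path: Task 1 → Task 2 → Task 5.

Variance along critical path = 9.000 + 7.111 + 1.778 = 17.889; σ = 4.230 days.
D = μ + z·σ = 22 + 1.645·4.230 = 29.0 days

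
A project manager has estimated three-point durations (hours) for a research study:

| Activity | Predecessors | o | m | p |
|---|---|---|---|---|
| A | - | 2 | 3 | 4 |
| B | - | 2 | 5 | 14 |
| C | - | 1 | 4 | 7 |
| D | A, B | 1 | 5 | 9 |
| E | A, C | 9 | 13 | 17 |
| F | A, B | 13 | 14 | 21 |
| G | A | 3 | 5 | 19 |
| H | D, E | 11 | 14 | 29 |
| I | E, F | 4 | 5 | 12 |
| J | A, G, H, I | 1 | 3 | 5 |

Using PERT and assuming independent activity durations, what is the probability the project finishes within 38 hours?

te_A = (2 + 4·3 + 4)/6 = 18/6 = 3; σ²_A = ((4−2)/6)² = 0.111
te_B = (2 + 4·5 + 14)/6 = 36/6 = 6; σ²_B = ((14−2)/6)² = 4.000
te_C = (1 + 4·4 + 7)/6 = 24/6 = 4; σ²_C = ((7−1)/6)² = 1.000
te_D = (1 + 4·5 + 9)/6 = 30/6 = 5; σ²_D = ((9−1)/6)² = 1.778
te_E = (9 + 4·13 + 17)/6 = 78/6 = 13; σ²_E = ((17−9)/6)² = 1.778
te_F = (13 + 4·14 + 21)/6 = 90/6 = 15; σ²_F = ((21−13)/6)² = 1.778
te_G = (3 + 4·5 + 19)/6 = 42/6 = 7; σ²_G = ((19−3)/6)² = 7.111
te_H = (11 + 4·14 + 29)/6 = 96/6 = 16; σ²_H = ((29−11)/6)² = 9.000
te_I = (4 + 4·5 + 12)/6 = 36/6 = 6; σ²_I = ((12−4)/6)² = 1.778
te_J = (1 + 4·3 + 5)/6 = 18/6 = 3; σ²_J = ((5−1)/6)² = 0.444

Forward pass:
ES_A = 0; EF_A = 3
ES_B = 0; EF_B = 6
ES_C = 0; EF_C = 4
ES_D = max(EF_A=3, EF_B=6) = 6; EF_D = 6+5 = 11
ES_E = max(EF_A=3, EF_C=4) = 4; EF_E = 4+13 = 17
ES_F = max(EF_A=3, EF_B=6) = 6; EF_F = 6+15 = 21
ES_G = 3; EF_G = 3+7 = 10
ES_H = max(EF_D=11, EF_E=17) = 17; EF_H = 17+16 = 33
ES_I = max(EF_E=17, EF_F=21) = 21; EF_I = 21+6 = 27
ES_J = max(EF_A=3, EF_G=10, EF_H=33, EF_I=27) = 33; EF_J = 33+3 = 36
Expected project duration μ = 36 hours. Critical path: C → E → H → J.

Variance along critical path = 1.000 + 1.778 + 9.000 + 0.444 = 12.222; σ = √12.222 = 3.496 hours.
Z = (38 − 36) / 3.496 = 0.572
P(T ≤ 38) = Φ(0.572) ≈ 0.716

0.716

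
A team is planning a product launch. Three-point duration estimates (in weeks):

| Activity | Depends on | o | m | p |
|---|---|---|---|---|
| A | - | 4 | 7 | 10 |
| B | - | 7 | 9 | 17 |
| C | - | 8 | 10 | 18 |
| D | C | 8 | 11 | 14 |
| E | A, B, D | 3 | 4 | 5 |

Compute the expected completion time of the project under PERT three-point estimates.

26 weeks

te_A = (4 + 4·7 + 10)/6 = 42/6 = 7
te_B = (7 + 4·9 + 17)/6 = 60/6 = 10
te_C = (8 + 4·10 + 18)/6 = 66/6 = 11
te_D = (8 + 4·11 + 14)/6 = 66/6 = 11
te_E = (3 + 4·4 + 5)/6 = 24/6 = 4

Forward pass:
ES_A = 0; EF_A = 7
ES_B = 0; EF_B = 10
ES_C = 0; EF_C = 11
ES_D = 11; EF_D = 11+11 = 22
ES_E = max(EF_A=7, EF_B=10, EF_D=22) = 22; EF_E = 22+4 = 26
Expected project duration μ = 26 weeks. Critical path: C → D → E.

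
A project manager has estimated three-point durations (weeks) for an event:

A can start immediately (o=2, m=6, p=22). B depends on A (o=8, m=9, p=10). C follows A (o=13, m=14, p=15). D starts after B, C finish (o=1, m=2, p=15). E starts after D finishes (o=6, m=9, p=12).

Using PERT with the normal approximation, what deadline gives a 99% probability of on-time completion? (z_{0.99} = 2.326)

te_A = (2 + 4·6 + 22)/6 = 48/6 = 8; σ²_A = ((22−2)/6)² = 11.111
te_B = (8 + 4·9 + 10)/6 = 54/6 = 9; σ²_B = ((10−8)/6)² = 0.111
te_C = (13 + 4·14 + 15)/6 = 84/6 = 14; σ²_C = ((15−13)/6)² = 0.111
te_D = (1 + 4·2 + 15)/6 = 24/6 = 4; σ²_D = ((15−1)/6)² = 5.444
te_E = (6 + 4·9 + 12)/6 = 54/6 = 9; σ²_E = ((12−6)/6)² = 1.000

Forward pass:
ES_A = 0; EF_A = 8
ES_B = 8; EF_B = 8+9 = 17
ES_C = 8; EF_C = 8+14 = 22
ES_D = max(EF_B=17, EF_C=22) = 22; EF_D = 22+4 = 26
ES_E = 26; EF_E = 26+9 = 35
Expected project duration μ = 35 weeks. Critical path: A → C → D → E.

Variance along critical path = 11.111 + 0.111 + 5.444 + 1.000 = 17.667; σ = 4.203 weeks.
D = μ + z·σ = 35 + 2.326·4.203 = 44.8 weeks

44.8 weeks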